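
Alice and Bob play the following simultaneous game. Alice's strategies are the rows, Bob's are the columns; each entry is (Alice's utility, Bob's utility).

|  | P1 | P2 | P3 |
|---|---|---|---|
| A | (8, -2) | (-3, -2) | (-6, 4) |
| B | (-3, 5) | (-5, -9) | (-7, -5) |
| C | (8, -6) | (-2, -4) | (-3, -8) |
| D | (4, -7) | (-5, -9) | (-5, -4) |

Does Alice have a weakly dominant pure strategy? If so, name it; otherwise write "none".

C

C vs A: P1: 8=8, P2: -2>-3, P3: -3>-6.
C vs B: P1: 8>-3, P2: -2>-5, P3: -3>-7.
C vs D: P1: 8>4, P2: -2>-5, P3: -3>-5.
C is at least as good as every other strategy against every opponent action, so it is weakly dominant.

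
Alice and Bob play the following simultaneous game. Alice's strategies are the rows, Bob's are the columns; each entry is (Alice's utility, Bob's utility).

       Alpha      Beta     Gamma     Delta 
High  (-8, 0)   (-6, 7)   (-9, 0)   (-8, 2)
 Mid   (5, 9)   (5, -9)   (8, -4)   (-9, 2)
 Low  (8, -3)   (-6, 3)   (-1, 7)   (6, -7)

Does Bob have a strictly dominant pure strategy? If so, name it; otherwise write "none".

none

Alpha fails to dominate Beta at High (0<7).
Beta fails to dominate Alpha at Mid (-9<9).
Gamma fails to dominate Alpha at High (0=0).
Delta fails to dominate Alpha at Mid (2<9).
No single strategy dominates all the others.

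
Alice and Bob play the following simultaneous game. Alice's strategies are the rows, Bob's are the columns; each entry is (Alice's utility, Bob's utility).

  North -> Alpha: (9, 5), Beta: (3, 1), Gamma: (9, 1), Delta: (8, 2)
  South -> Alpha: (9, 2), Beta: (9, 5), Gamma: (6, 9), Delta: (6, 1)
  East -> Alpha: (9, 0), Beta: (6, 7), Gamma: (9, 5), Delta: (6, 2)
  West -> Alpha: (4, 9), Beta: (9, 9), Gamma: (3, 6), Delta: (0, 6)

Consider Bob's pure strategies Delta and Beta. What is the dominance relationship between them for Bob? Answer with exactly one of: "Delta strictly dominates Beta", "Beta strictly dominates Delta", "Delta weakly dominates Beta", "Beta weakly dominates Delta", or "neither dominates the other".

Delta's payoffs vs Beta's, by Alice's action — North: 2>1, South: 1<5, East: 2<7, West: 6<9.
Delta does better at North but worse at South, East, West; neither strategy dominates the other.

neither dominates the other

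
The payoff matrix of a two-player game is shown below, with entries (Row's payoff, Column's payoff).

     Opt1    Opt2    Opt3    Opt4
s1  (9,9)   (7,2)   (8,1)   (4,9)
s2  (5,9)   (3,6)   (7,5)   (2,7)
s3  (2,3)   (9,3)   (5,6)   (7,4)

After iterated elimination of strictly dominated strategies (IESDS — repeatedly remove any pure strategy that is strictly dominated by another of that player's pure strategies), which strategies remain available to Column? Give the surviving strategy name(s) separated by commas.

Row's strategy s2 is strictly dominated by s1 (Opt1: 9>5, Opt2: 7>3, Opt3: 8>7, Opt4: 4>2) and is removed.
For Column, Opt4 strictly dominates Opt2 on the remaining rows (s1: 9>2, s3: 4>3); eliminate Opt2.
Among the remaining strategies, none is strictly dominated by another pure strategy of the same player, so the elimination stops.
Surviving strategies — Row: {s1, s3}; Column: {Opt1, Opt3, Opt4}.

Opt1, Opt3, Opt4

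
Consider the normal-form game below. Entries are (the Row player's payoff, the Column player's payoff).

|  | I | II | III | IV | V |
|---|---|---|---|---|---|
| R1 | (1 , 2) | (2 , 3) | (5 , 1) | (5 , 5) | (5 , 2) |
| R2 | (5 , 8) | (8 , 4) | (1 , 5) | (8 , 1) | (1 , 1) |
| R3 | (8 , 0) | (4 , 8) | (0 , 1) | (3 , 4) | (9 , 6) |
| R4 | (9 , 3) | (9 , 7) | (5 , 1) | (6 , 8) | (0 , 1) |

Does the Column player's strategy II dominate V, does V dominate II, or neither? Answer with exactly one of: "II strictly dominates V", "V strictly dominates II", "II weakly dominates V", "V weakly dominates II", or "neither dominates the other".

II strictly dominates V

II's payoffs vs V's, by the Row player's action — R1: 3>2, R2: 4>1, R3: 8>6, R4: 7>1.
II gives a strictly higher payoff against every action of the Row player, so II strictly dominates V.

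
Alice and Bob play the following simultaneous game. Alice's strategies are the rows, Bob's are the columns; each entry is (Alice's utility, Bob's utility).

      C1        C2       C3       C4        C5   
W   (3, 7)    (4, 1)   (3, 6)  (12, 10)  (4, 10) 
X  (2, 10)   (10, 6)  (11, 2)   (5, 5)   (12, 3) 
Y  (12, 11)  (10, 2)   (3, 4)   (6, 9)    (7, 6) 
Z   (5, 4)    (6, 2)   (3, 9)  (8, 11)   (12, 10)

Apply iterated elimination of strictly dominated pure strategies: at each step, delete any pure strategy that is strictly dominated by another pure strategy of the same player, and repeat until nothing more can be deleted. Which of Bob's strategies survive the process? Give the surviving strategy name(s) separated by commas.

C1, C4, C5

Bob's strategy C2 is strictly dominated by C1 (W: 7>1, X: 10>6, Y: 11>2, Z: 4>2) and is removed.
Bob's strategy C3 is strictly dominated by C4 (W: 10>6, X: 5>2, Y: 9>4, Z: 11>9) and is removed.
Among the remaining strategies, none is strictly dominated by another pure strategy of the same player, so the elimination stops.
Surviving strategies — Alice: {W, X, Y, Z}; Bob: {C1, C4, C5}.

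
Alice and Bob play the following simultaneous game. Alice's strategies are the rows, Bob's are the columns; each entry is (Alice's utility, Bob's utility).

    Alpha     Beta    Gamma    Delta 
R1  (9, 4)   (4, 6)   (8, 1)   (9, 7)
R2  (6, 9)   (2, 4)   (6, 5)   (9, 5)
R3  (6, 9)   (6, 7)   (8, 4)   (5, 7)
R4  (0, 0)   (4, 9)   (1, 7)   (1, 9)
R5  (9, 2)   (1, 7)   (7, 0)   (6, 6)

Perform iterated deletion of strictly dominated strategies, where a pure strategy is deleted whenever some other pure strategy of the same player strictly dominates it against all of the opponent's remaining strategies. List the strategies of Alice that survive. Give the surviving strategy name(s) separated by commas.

R1, R2, R3, R5

For Alice, R3 strictly dominates R4 on the remaining columns (Alpha: 6>0, Beta: 6>4, Gamma: 8>1, Delta: 5>1); eliminate R4.
Column Gamma is eliminated: Alpha beats it against every remaining row (R1: 4>1, R2: 9>5, R3: 9>4, R5: 2>0).
Among the remaining strategies, none is strictly dominated by another pure strategy of the same player, so the elimination stops.
Surviving strategies — Alice: {R1, R2, R3, R5}; Bob: {Alpha, Beta, Delta}.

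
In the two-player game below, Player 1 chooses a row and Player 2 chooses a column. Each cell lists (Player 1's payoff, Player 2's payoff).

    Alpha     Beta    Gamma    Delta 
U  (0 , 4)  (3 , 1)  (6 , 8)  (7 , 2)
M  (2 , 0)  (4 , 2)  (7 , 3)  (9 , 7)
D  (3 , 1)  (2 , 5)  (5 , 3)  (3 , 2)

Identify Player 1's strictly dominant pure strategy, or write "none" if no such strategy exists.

U fails to dominate M at Alpha (0<2).
M fails to dominate D at Alpha (2<3).
D fails to dominate U at Beta (2<3).
No single strategy dominates all the others.

none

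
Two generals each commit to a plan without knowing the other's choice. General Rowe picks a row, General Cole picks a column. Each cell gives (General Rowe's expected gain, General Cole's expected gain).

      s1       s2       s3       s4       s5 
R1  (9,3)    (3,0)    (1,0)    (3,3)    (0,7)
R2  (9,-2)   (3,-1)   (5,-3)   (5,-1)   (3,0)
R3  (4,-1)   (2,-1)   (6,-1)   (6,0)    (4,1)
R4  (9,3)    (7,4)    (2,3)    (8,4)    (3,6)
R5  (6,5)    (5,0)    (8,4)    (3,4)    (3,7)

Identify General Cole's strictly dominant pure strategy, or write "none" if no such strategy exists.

s5

s5 vs s1: R1: 7>3, R2: 0>-2, R3: 1>-1, R4: 6>3, R5: 7>5.
s5 vs s2: R1: 7>0, R2: 0>-1, R3: 1>-1, R4: 6>4, R5: 7>0.
s5 vs s3: R1: 7>0, R2: 0>-3, R3: 1>-1, R4: 6>3, R5: 7>4.
s5 vs s4: R1: 7>3, R2: 0>-1, R3: 1>0, R4: 6>4, R5: 7>4.
s5 strictly beats every other strategy against every opponent action, so it is strictly dominant.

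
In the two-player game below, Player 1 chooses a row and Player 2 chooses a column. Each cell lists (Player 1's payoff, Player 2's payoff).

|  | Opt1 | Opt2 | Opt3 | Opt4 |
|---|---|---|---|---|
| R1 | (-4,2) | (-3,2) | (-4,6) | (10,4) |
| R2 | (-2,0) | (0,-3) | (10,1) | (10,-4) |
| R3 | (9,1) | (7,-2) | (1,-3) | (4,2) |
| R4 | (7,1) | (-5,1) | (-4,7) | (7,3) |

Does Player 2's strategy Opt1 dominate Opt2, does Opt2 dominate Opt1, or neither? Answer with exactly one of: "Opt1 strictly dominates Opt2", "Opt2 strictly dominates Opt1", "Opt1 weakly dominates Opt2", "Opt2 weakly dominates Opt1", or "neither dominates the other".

Opt1 weakly dominates Opt2

Opt1's payoffs vs Opt2's, by Player 1's action — R1: 2=2, R2: 0>-3, R3: 1>-2, R4: 1=1.
Opt1 is at least as good everywhere and strictly better somewhere (tied only at R1, R4), so Opt1 weakly but not strictly dominates Opt2.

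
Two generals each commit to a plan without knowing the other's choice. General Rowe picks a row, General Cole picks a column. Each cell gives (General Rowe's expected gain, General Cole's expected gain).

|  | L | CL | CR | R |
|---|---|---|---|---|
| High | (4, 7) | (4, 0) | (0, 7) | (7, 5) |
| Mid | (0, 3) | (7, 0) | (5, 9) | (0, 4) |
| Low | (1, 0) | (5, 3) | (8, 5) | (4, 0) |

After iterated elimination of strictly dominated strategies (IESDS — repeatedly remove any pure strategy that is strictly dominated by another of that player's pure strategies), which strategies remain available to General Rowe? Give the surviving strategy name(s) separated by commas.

High, Low

Column CL is eliminated: CR beats it against every remaining row (High: 7>0, Mid: 9>0, Low: 5>3).
For General Rowe, Low strictly dominates Mid on the remaining columns (L: 1>0, CR: 8>5, R: 4>0); eliminate Mid.
General Cole's strategy R is strictly dominated by CR (High: 7>5, Low: 5>0) and is removed.
Among the remaining strategies, none is strictly dominated by another pure strategy of the same player, so the elimination stops.
Surviving strategies — General Rowe: {High, Low}; General Cole: {L, CR}.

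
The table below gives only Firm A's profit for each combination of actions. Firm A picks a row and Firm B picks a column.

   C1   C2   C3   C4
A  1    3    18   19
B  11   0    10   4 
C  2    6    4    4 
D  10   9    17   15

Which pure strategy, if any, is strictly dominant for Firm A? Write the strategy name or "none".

none

A fails to dominate B at C1 (1<11).
B fails to dominate A at C2 (0<3).
C fails to dominate A at C3 (4<18).
D fails to dominate A at C3 (17<18).
No single strategy dominates all the others.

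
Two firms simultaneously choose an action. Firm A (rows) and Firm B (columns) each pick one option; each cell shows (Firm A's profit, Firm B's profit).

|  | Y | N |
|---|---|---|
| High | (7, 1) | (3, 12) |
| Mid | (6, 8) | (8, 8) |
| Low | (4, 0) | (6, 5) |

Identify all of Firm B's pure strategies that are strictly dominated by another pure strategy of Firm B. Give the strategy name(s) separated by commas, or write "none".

Y: no other strategy beats it everywhere (N at Mid (8=8)).
N: no other strategy beats it everywhere (Y at High (12>1)).

none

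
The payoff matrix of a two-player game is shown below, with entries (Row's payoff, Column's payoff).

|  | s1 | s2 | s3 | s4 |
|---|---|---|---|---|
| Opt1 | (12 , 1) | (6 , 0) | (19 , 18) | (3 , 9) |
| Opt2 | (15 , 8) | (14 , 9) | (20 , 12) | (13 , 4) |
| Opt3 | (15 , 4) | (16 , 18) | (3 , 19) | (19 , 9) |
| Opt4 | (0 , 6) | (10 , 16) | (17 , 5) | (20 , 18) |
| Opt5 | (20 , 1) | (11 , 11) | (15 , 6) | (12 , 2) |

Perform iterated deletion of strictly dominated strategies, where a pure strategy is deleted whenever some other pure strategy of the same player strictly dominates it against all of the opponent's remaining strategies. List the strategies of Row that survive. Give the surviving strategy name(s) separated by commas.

Opt2, Opt3, Opt4

For Row, Opt2 strictly dominates Opt1 on the remaining columns (s1: 15>12, s2: 14>6, s3: 20>19, s4: 13>3); eliminate Opt1.
Column s1 is eliminated: s2 beats it against every remaining row (Opt2: 9>8, Opt3: 18>4, Opt4: 16>6, Opt5: 11>1).
For Row, Opt2 strictly dominates Opt5 on the remaining columns (s2: 14>11, s3: 20>15, s4: 13>12); eliminate Opt5.
Among the remaining strategies, none is strictly dominated by another pure strategy of the same player, so the elimination stops.
Surviving strategies — Row: {Opt2, Opt3, Opt4}; Column: {s2, s3, s4}.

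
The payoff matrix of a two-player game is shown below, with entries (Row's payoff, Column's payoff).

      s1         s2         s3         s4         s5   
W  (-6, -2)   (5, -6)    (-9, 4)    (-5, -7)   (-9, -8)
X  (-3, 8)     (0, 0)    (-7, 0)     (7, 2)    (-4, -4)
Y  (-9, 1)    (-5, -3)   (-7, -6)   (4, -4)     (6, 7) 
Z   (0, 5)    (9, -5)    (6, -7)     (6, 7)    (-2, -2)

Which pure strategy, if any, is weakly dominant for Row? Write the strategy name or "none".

none

W fails to dominate X at s1 (-6<-3).
X fails to dominate W at s2 (0<5).
Y fails to dominate W at s1 (-9<-6).
Z fails to dominate X at s4 (6<7).
No single strategy dominates all the others.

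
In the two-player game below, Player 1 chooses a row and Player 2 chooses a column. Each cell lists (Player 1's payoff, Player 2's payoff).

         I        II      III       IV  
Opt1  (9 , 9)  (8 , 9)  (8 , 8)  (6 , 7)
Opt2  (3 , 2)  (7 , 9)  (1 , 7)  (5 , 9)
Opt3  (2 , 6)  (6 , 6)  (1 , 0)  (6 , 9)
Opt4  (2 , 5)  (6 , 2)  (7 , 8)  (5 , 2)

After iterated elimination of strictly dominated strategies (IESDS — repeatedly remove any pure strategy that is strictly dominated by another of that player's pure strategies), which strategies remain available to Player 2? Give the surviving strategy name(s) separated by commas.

Row Opt2 is eliminated: Opt1 beats it against every remaining column (I: 9>3, II: 8>7, III: 8>1, IV: 6>5).
For Player 1, Opt1 strictly dominates Opt4 on the remaining columns (I: 9>2, II: 8>6, III: 8>7, IV: 6>5); eliminate Opt4.
Column III is eliminated: I beats it against every remaining row (Opt1: 9>8, Opt3: 6>0).
Among the remaining strategies, none is strictly dominated by another pure strategy of the same player, so the elimination stops.
Surviving strategies — Player 1: {Opt1, Opt3}; Player 2: {I, II, IV}.

I, II, IV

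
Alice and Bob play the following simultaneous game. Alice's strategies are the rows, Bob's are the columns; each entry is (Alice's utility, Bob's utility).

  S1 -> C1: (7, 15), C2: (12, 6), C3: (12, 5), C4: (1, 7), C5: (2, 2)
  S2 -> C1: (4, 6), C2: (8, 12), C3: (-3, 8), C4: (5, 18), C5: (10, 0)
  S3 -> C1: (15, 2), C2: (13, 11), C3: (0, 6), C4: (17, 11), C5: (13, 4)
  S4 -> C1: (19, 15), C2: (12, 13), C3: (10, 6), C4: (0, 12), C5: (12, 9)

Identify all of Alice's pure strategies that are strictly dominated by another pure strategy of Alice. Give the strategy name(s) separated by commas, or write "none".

Nothing dominates S1: S2 at C1 (7>4); S3 at C3 (12>0); S4 at C2 (12=12).
S2 is strictly dominated by S3 (C1: 15>4, C2: 13>8, C3: 0>-3, C4: 17>5, C5: 13>10).
S3 is not dominated — it holds its own against S1 at C1 (15>7); S2 at C1 (15>4); S4 at C2 (13>12).
Nothing dominates S4: S1 at C1 (19>7); S2 at C1 (19>4); S3 at C1 (19>15).

S2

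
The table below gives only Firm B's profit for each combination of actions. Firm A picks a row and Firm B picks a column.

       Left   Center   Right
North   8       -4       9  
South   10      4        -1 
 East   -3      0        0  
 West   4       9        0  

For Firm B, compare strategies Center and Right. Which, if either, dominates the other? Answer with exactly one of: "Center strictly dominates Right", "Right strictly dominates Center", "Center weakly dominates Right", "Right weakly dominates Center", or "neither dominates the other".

neither dominates the other

Center's payoffs vs Right's, by Firm A's action — North: -4<9, South: 4>-1, East: 0=0, West: 9>0.
Center does better at South, West but worse at North; neither strategy dominates the other.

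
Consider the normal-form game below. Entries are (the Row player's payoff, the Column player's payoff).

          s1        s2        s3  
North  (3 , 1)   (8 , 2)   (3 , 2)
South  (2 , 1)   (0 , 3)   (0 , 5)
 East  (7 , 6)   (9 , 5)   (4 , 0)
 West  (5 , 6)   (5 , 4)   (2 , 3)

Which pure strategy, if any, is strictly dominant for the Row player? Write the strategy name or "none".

East

East vs North: s1: 7>3, s2: 9>8, s3: 4>3.
East vs South: s1: 7>2, s2: 9>0, s3: 4>0.
East vs West: s1: 7>5, s2: 9>5, s3: 4>2.
East strictly beats every other strategy against every opponent action, so it is strictly dominant.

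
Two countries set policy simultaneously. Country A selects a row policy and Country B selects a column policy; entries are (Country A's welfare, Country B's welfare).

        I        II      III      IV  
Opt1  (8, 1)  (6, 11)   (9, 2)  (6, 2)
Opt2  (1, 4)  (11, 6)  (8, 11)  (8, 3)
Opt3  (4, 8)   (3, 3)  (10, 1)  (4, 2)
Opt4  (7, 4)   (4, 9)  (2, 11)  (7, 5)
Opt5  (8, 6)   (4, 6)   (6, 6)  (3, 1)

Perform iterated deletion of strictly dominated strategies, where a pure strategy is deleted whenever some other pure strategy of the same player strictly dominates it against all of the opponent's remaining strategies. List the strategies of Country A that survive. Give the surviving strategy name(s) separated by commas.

Opt1, Opt2, Opt3, Opt5

For Country B, II strictly dominates IV on the remaining rows (Opt1: 11>2, Opt2: 6>3, Opt3: 3>2, Opt4: 9>5, Opt5: 6>1); eliminate IV.
Row Opt4 is eliminated: Opt1 beats it against every remaining column (I: 8>7, II: 6>4, III: 9>2).
Among the remaining strategies, none is strictly dominated by another pure strategy of the same player, so the elimination stops.
Surviving strategies — Country A: {Opt1, Opt2, Opt3, Opt5}; Country B: {I, II, III}.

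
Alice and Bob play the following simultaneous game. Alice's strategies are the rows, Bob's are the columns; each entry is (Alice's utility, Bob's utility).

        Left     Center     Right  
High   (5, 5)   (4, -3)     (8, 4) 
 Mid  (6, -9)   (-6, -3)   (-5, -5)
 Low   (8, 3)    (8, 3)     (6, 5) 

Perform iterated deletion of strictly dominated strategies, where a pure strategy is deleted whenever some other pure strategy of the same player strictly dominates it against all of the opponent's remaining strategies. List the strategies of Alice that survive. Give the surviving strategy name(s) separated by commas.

Alice's strategy Mid is strictly dominated by Low (Left: 8>6, Center: 8>-6, Right: 6>-5) and is removed.
For Bob, Right strictly dominates Center on the remaining rows (High: 4>-3, Low: 5>3); eliminate Center.
Among the remaining strategies, none is strictly dominated by another pure strategy of the same player, so the elimination stops.
Surviving strategies — Alice: {High, Low}; Bob: {Left, Right}.

High, Low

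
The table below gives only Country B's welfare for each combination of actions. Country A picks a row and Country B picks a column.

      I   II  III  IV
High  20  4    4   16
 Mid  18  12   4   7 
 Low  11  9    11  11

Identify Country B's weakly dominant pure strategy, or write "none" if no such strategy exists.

I vs II: High: 20>4, Mid: 18>12, Low: 11>9.
I vs III: High: 20>4, Mid: 18>4, Low: 11=11.
I vs IV: High: 20>16, Mid: 18>7, Low: 11=11.
I is at least as good as every other strategy against every opponent action, so it is weakly dominant.

I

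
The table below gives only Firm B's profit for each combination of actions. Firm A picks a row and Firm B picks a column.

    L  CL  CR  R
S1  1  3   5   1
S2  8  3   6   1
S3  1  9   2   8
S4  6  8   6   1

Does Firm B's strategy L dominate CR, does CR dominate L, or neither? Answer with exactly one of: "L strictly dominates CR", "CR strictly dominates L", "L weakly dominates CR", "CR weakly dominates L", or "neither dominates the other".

neither dominates the other

L's payoffs vs CR's, by Firm A's action — S1: 1<5, S2: 8>6, S3: 1<2, S4: 6=6.
L does better at S2 but worse at S1, S3; neither strategy dominates the other.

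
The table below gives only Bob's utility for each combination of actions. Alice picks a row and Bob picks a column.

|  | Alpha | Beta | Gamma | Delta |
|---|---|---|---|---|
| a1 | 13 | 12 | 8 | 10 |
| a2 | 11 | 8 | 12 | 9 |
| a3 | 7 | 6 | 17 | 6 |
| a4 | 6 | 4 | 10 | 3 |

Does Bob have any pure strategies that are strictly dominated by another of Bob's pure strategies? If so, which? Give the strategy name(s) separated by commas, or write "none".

Alpha: no other strategy beats it everywhere (Beta at a1 (13>12); Gamma at a1 (13>8); Delta at a1 (13>10)).
Beta: dominated, since Alpha does at least as well everywhere (a1: 13>12, a2: 11>8, a3: 7>6, a4: 6>4).
Gamma is not dominated — it holds its own against Alpha at a2 (12>11); Beta at a2 (12>8); Delta at a2 (12>9).
Delta: dominated, since Alpha does at least as well everywhere (a1: 13>10, a2: 11>9, a3: 7>6, a4: 6>3).

Beta, Delta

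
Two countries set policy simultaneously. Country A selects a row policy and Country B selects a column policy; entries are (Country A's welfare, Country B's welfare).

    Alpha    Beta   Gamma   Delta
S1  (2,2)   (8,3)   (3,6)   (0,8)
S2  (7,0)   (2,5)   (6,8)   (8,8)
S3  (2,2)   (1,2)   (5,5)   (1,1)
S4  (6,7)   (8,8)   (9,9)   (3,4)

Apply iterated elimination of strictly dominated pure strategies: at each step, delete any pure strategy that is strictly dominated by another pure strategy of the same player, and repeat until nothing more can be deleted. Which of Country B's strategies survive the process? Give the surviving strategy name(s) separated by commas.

Country A's strategy S3 is strictly dominated by S2 (Alpha: 7>2, Beta: 2>1, Gamma: 6>5, Delta: 8>1) and is removed.
Country B's strategy Alpha is strictly dominated by Beta (S1: 3>2, S2: 5>0, S4: 8>7) and is removed.
For Country B, Gamma strictly dominates Beta on the remaining rows (S1: 6>3, S2: 8>5, S4: 9>8); eliminate Beta.
Country A's strategy S1 is strictly dominated by S2 (Gamma: 6>3, Delta: 8>0) and is removed.
Among the remaining strategies, none is strictly dominated by another pure strategy of the same player, so the elimination stops.
Surviving strategies — Country A: {S2, S4}; Country B: {Gamma, Delta}.

Gamma, Delta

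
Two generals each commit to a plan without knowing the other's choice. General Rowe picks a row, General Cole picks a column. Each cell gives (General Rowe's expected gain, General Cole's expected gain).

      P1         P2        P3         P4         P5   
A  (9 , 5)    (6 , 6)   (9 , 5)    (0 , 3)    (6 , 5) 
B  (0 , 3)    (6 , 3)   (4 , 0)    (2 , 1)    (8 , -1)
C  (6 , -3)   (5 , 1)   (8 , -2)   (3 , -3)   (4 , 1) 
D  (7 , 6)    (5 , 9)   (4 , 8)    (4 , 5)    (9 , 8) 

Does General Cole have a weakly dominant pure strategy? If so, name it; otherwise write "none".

P2

P2 vs P1: A: 6>5, B: 3=3, C: 1>-3, D: 9>6.
P2 vs P3: A: 6>5, B: 3>0, C: 1>-2, D: 9>8.
P2 vs P4: A: 6>3, B: 3>1, C: 1>-3, D: 9>5.
P2 vs P5: A: 6>5, B: 3>-1, C: 1=1, D: 9>8.
P2 is at least as good as every other strategy against every opponent action, so it is weakly dominant.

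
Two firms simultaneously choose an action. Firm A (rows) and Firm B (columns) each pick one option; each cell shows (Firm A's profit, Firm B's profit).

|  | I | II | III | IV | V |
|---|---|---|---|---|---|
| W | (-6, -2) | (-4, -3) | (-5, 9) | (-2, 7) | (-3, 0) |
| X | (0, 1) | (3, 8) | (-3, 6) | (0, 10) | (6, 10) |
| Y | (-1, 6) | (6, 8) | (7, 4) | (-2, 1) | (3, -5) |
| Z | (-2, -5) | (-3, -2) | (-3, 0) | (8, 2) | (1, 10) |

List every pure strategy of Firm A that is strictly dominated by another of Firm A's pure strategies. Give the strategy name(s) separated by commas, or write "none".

W: dominated, since X does at least as well everywhere (I: 0>-6, II: 3>-4, III: -3>-5, IV: 0>-2, V: 6>-3).
X: no other strategy beats it everywhere (W at I (0>-6); Y at I (0>-1); Z at I (0>-2)).
Y is not dominated — it holds its own against W at I (-1>-6); X at II (6>3); Z at I (-1>-2).
Z: no other strategy beats it everywhere (W at I (-2>-6); X at III (-3=-3); Y at IV (8>-2)).

W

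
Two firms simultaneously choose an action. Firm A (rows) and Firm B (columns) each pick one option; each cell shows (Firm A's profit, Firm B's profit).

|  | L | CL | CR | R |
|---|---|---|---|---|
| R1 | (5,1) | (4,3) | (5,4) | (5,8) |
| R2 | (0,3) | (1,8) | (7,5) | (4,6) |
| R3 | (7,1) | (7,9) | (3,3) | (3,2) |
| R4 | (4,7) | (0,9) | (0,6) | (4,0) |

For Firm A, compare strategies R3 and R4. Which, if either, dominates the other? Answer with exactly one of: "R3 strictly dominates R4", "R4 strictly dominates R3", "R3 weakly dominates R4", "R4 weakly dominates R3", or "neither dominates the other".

neither dominates the other

Compare R3 to R4 across each choice by Firm B: L: 7>4, CL: 7>0, CR: 3>0, R: 3<4.
R3 does better at L, CL, CR but worse at R; neither strategy dominates the other.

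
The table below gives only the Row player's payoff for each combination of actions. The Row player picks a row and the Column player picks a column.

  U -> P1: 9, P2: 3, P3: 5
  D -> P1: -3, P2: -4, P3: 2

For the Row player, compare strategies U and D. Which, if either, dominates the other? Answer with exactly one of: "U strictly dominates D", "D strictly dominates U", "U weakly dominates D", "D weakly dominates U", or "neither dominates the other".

U strictly dominates D

U's payoffs vs D's, by the Column player's action — P1: 9>-3, P2: 3>-4, P3: 5>2.
U gives a strictly higher payoff against each choice by the Column player, so U strictly dominates D.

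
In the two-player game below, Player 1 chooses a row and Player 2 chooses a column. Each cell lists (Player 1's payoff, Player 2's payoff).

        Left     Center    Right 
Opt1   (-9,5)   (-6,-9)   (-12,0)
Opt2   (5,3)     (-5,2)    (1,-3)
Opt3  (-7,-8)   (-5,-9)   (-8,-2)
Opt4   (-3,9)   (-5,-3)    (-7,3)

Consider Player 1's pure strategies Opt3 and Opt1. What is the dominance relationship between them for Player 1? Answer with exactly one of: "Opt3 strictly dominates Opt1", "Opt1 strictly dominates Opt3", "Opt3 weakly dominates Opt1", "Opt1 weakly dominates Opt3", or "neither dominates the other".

Opt3 strictly dominates Opt1

Compare Opt3 to Opt1 across every action of Player 2: Left: -7>-9, Center: -5>-6, Right: -8>-12.
Every comparison favours Opt3, so Opt3 strictly dominates Opt1.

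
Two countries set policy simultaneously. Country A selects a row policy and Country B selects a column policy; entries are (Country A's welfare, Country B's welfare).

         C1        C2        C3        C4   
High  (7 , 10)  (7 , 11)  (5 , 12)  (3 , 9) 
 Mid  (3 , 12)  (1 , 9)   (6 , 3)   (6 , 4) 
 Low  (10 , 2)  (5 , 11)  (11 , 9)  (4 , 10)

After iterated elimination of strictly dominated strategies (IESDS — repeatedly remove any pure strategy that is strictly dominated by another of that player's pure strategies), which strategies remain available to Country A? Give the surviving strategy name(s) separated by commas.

Country B's strategy C4 is strictly dominated by C2 (High: 11>9, Mid: 9>4, Low: 11>10) and is removed.
Row Mid is eliminated: Low beats it against every remaining column (C1: 10>3, C2: 5>1, C3: 11>6).
Column C1 is eliminated: C2 beats it against every remaining row (High: 11>10, Low: 11>2).
Among the remaining strategies, none is strictly dominated by another pure strategy of the same player, so the elimination stops.
Surviving strategies — Country A: {High, Low}; Country B: {C2, C3}.

High, Low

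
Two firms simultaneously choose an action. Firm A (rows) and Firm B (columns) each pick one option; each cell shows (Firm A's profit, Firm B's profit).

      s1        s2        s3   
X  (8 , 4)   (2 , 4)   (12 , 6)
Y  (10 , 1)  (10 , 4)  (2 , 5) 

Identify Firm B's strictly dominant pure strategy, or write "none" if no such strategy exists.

s3 vs s1: X: 6>4, Y: 5>1.
s3 vs s2: X: 6>4, Y: 5>4.
s3 strictly beats every other strategy against every opponent action, so it is strictly dominant.

s3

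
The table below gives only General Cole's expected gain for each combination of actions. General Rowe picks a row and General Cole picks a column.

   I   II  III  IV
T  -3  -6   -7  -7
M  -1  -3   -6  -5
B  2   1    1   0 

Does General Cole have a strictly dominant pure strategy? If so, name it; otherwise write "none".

I

I vs II: T: -3>-6, M: -1>-3, B: 2>1.
I vs III: T: -3>-7, M: -1>-6, B: 2>1.
I vs IV: T: -3>-7, M: -1>-5, B: 2>0.
I strictly beats every other strategy against every opponent action, so it is strictly dominant.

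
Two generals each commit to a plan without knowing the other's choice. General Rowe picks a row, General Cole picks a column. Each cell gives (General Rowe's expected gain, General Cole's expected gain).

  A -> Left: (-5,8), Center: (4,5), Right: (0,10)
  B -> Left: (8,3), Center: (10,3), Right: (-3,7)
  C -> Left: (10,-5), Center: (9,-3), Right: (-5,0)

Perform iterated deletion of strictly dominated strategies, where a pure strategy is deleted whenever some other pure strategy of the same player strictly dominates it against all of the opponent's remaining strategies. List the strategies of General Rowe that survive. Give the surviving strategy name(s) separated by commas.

For General Cole, Right strictly dominates Left on the remaining rows (A: 10>8, B: 7>3, C: 0>-5); eliminate Left.
General Rowe's strategy C is strictly dominated by B (Center: 10>9, Right: -3>-5) and is removed.
Column Center is eliminated: Right beats it against every remaining row (A: 10>5, B: 7>3).
For General Rowe, A strictly dominates B on the remaining columns (Right: 0>-3); eliminate B.
Among the remaining strategies, none is strictly dominated by another pure strategy of the same player, so the elimination stops.
Surviving strategies — General Rowe: {A}; General Cole: {Right}.

A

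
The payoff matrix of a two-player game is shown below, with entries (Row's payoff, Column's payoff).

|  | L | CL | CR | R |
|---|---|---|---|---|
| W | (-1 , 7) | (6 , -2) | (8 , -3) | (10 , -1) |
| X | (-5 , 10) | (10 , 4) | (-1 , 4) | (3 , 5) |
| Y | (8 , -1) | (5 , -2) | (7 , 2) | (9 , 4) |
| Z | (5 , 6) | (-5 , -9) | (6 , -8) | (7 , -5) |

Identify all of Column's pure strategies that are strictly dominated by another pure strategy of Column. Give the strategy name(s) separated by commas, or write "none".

CL, CR

L: no other strategy beats it everywhere (CL at W (7>-2); CR at W (7>-3); R at W (7>-1)).
CL: dominated, since L does at least as well everywhere (W: 7>-2, X: 10>4, Y: -1>-2, Z: 6>-9).
CR is strictly dominated by R (W: -1>-3, X: 5>4, Y: 4>2, Z: -5>-8).
R: no other strategy beats it everywhere (L at Y (4>-1); CL at W (-1>-2); CR at W (-1>-3)).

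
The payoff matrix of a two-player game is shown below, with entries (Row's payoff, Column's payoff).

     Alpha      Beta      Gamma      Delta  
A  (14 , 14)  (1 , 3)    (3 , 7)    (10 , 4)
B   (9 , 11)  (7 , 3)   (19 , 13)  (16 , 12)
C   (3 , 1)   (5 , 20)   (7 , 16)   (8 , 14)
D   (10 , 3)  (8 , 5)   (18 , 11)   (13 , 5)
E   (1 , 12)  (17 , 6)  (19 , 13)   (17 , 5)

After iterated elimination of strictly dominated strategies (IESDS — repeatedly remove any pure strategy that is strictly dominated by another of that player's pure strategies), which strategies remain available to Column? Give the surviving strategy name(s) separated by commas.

Alpha, Gamma

Row's strategy C is strictly dominated by B (Alpha: 9>3, Beta: 7>5, Gamma: 19>7, Delta: 16>8) and is removed.
Column's strategy Beta is strictly dominated by Gamma (A: 7>3, B: 13>3, D: 11>5, E: 13>6) and is removed.
Column Delta is eliminated: Gamma beats it against every remaining row (A: 7>4, B: 13>12, D: 11>5, E: 13>5).
Among the remaining strategies, none is strictly dominated by another pure strategy of the same player, so the elimination stops.
Surviving strategies — Row: {A, B, D, E}; Column: {Alpha, Gamma}.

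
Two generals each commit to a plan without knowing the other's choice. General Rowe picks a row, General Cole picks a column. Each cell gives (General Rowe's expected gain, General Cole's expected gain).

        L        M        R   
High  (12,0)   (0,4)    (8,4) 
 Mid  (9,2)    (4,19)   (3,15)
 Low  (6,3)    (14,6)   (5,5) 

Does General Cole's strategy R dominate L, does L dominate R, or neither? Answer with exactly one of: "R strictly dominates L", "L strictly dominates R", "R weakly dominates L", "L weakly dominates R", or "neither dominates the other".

R's payoffs vs L's, by General Rowe's action — High: 4>0, Mid: 15>2, Low: 5>3.
Every comparison favours R, so R strictly dominates L.

R strictly dominates L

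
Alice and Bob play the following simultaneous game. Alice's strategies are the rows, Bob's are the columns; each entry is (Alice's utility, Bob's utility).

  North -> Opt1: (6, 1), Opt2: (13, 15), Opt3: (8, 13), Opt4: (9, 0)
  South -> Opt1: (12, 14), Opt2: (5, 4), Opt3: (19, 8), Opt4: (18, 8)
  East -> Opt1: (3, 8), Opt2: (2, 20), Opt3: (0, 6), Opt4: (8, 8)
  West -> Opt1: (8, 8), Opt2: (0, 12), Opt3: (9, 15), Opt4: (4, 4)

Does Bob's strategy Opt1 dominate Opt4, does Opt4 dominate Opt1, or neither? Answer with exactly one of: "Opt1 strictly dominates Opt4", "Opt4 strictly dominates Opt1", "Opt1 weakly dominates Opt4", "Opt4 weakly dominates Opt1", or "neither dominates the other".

Compare Opt1 to Opt4 across each choice by Alice: North: 1>0, South: 14>8, East: 8=8, West: 8>4.
Opt1 is at least as good everywhere and strictly better somewhere (tied only at East), so Opt1 weakly but not strictly dominates Opt4.

Opt1 weakly dominates Opt4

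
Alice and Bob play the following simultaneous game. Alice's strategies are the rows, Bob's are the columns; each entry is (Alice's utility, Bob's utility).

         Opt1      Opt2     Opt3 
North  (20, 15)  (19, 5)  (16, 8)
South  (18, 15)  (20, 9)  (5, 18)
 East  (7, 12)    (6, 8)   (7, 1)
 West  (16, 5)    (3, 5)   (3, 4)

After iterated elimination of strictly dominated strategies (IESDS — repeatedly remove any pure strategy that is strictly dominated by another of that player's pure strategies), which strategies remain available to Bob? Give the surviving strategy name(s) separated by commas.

Opt1

Alice's strategy East is strictly dominated by North (Opt1: 20>7, Opt2: 19>6, Opt3: 16>7) and is removed.
Alice's strategy West is strictly dominated by North (Opt1: 20>16, Opt2: 19>3, Opt3: 16>3) and is removed.
For Bob, Opt1 strictly dominates Opt2 on the remaining rows (North: 15>5, South: 15>9); eliminate Opt2.
For Alice, North strictly dominates South on the remaining columns (Opt1: 20>18, Opt3: 16>5); eliminate South.
Bob's strategy Opt3 is strictly dominated by Opt1 (North: 15>8) and is removed.
Among the remaining strategies, none is strictly dominated by another pure strategy of the same player, so the elimination stops.
Surviving strategies — Alice: {North}; Bob: {Opt1}.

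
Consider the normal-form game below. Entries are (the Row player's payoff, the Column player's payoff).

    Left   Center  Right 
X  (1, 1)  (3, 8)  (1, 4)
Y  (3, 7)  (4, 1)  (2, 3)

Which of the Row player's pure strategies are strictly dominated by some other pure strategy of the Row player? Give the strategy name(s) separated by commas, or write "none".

X

X: dominated, since Y does at least as well everywhere (Left: 3>1, Center: 4>3, Right: 2>1).
Y: no other strategy beats it everywhere (X at Left (3>1)).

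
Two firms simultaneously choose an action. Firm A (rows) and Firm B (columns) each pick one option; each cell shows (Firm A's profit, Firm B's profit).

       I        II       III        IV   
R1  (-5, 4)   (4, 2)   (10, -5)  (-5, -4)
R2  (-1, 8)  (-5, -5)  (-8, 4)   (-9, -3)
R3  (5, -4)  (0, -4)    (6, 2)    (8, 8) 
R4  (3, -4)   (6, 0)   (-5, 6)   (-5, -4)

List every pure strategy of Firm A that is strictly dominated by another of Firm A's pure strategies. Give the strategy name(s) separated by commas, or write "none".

R1: no other strategy beats it everywhere (R2 at II (4>-5); R3 at II (4>0); R4 at III (10>-5)).
R3 strictly dominates R2 — I: 5>-1, II: 0>-5, III: 6>-8, IV: 8>-9.
R3 is not dominated — it holds its own against R1 at I (5>-5); R2 at I (5>-1); R4 at I (5>3).
Nothing dominates R4: R1 at I (3>-5); R2 at I (3>-1); R3 at II (6>0).

R2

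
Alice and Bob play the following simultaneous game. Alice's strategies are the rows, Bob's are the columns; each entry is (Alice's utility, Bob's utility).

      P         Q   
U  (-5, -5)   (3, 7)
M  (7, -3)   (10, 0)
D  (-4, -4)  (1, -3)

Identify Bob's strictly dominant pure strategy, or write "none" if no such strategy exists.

Q vs P: U: 7>-5, M: 0>-3, D: -3>-4.
Q strictly beats every other strategy against every opponent action, so it is strictly dominant.

Q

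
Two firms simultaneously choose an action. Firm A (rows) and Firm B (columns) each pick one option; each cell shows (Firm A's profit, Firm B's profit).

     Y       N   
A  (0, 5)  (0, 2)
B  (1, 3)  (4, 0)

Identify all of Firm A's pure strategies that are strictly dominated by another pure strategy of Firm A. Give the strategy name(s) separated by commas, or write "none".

A: dominated, since B does at least as well everywhere (Y: 1>0, N: 4>0).
Nothing dominates B: A at Y (1>0).

A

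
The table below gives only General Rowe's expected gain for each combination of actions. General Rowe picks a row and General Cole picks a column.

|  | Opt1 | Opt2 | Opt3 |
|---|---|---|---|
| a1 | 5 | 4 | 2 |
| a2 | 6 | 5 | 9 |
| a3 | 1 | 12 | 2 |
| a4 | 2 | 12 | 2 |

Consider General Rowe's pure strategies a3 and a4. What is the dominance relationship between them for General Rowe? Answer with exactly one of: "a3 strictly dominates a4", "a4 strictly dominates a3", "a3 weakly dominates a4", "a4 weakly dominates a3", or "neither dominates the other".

Compare a3 to a4 across every action of General Cole: Opt1: 1<2, Opt2: 12=12, Opt3: 2=2.
a4 is at least as good everywhere and strictly better somewhere (tied at Opt2, Opt3), so a4 weakly dominates a3.

a4 weakly dominates a3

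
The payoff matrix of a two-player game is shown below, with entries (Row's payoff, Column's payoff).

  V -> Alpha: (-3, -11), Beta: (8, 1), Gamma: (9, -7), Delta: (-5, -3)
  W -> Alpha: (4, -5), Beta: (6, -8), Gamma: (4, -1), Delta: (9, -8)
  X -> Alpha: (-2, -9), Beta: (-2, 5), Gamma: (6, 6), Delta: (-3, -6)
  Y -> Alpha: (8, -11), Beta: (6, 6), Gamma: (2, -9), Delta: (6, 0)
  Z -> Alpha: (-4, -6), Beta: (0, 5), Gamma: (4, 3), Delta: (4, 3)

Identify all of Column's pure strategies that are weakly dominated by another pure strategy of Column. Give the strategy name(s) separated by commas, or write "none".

Alpha, Delta

Alpha: dominated, since Gamma does at least as well everywhere (V: -7>-11, W: -1>-5, X: 6>-9, Y: -9>-11, Z: 3>-6).
Beta: no other strategy beats it everywhere (Alpha at V (1>-11); Gamma at V (1>-7); Delta at V (1>-3)).
Gamma is not dominated — it holds its own against Alpha at V (-7>-11); Beta at W (-1>-8); Delta at W (-1>-8).
Delta is weakly dominated by Beta (V: 1>-3, W: -8=-8, X: 5>-6, Y: 6>0, Z: 5>3).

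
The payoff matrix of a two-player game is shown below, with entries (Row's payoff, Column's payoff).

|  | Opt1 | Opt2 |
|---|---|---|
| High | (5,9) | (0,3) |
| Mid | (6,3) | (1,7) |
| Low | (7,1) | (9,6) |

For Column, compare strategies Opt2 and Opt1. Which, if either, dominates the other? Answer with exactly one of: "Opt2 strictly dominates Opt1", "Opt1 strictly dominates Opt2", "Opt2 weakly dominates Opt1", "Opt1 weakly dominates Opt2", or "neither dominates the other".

Opt2's payoffs vs Opt1's, by Row's action — High: 3<9, Mid: 7>3, Low: 6>1.
Opt2 does better at Mid, Low but worse at High; neither strategy dominates the other.

neither dominates the other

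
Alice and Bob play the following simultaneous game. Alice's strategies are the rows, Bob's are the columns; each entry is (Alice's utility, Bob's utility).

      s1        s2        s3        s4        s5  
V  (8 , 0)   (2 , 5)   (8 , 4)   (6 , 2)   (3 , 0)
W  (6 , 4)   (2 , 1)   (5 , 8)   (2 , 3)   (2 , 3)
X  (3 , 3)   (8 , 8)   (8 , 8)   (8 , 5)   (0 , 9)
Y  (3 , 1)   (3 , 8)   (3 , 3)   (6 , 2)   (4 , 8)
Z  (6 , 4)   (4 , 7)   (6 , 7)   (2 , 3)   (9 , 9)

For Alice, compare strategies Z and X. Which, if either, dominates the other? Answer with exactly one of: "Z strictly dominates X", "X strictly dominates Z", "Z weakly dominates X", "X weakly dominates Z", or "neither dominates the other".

Compare Z to X across each choice by Bob: s1: 6>3, s2: 4<8, s3: 6<8, s4: 2<8, s5: 9>0.
Z does better at s1, s5 but worse at s2, s3, s4; neither strategy dominates the other.

neither dominates the other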